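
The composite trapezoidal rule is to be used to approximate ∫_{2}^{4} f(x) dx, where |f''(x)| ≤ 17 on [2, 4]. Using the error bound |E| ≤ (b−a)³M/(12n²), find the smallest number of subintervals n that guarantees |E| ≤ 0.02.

Need 136/(12n²) ≤ 0.02.
n² ≥ 136/(12·0.02) = 566.667 ⇒ n ≥ 23.8048, so the smallest n is 24.

24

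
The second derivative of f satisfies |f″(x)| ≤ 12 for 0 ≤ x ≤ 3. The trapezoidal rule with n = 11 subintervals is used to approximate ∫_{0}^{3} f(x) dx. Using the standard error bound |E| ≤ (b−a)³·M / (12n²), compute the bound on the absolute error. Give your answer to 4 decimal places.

0.2231

|E| ≤ (3)³·12 / (12·11²) = 324/1452 = 0.2231.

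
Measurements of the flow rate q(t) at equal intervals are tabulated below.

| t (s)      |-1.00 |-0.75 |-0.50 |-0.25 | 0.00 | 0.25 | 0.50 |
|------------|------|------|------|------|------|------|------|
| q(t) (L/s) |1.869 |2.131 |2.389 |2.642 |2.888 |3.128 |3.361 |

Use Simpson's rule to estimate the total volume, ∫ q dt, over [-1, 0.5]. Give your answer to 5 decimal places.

h = 0.25, n = 6.
(h/3)·[y₀ + 4y₁ + 2y₂ + 4y₃ + 2y₄ + 4y₅ + y₆] = 0.083333·(47.388) = 3.94900.

3.94900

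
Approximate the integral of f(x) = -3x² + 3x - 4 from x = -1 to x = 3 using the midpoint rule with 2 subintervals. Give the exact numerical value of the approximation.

h = (3 − (-1))/2 = 2.
Midpoints m₁,…,m₂ = 0, 2.
f(m₁)=-4, f(m₂)=-10.
h·[f(m₁) + f(m₂)] = 2·(-14) = -28.

-28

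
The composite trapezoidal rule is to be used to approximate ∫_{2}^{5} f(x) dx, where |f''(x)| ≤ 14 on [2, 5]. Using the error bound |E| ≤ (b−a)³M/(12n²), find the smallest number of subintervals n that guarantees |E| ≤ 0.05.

26

Need 378/(12n²) ≤ 0.05.
n² ≥ 378/(12·0.05) = 630 ⇒ n ≥ 25.0998, so the smallest n is 26.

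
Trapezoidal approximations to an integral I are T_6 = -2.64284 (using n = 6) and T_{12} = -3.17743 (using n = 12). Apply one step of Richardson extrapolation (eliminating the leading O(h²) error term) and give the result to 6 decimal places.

-3.355627

R = (4·T_{12} − T_6) / 3 = (4·(-3.17743) − (-2.64284))/3 = (-10.06688)/3 = -3.355627.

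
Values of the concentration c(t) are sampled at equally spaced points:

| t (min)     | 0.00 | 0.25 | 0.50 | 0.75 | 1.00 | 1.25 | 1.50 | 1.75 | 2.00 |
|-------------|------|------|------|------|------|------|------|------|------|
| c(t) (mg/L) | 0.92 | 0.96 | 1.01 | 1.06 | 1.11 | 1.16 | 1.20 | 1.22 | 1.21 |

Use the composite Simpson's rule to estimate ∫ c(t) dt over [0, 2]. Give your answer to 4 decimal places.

2.1975

h = 0.25, n = 8.
(h/3)·[y₀ + 4y₁ + 2y₂ + 4y₃ + 2y₄ + 4y₅ + 2y₆ + 4y₇ + y₈] = 0.083333·(26.37) = 2.1975.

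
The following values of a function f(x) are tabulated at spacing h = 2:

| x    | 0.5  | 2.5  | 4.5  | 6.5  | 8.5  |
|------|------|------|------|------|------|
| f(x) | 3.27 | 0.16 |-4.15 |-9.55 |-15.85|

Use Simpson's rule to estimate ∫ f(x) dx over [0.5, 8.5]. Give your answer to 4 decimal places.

-38.9600

h = 2, n = 4.
(h/3)·[y₀ + 4y₁ + 2y₂ + 4y₃ + y₄] = 0.666667·(-58.44) = -38.9600.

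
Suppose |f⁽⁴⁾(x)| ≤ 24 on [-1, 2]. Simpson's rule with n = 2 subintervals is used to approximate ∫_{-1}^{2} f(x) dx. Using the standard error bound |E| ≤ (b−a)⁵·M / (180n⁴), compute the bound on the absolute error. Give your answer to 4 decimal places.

2.0250

|E| ≤ (3)⁵·24 / (180·2⁴) = 5832/2880 = 2.0250.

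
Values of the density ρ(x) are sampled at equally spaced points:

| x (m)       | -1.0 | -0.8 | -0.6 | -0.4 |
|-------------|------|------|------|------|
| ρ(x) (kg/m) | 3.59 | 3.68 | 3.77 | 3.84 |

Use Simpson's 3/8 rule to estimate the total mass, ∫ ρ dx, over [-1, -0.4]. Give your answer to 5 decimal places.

h = 0.2, n = 3.
(3h/8)·[y₀ + 3y₁ + 3y₂ + y₃] = 0.075·(29.78) = 2.23350.

2.23350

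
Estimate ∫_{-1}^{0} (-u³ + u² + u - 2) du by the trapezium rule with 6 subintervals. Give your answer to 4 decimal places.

-1.9051

h = (0 − (-1))/6 = 0.166667.
Nodes u₀,…,u₆ = -1, -0.833333, -0.666667, -0.5, -0.333333, -0.166667, 0.
f(u) = -u³ + u² + u - 2: f₀=-1, f₁=-1.560185, f₂=-1.925926, f₃=-2.125, f₄=-2.185185, f₅=-2.134259, f₆=-2.
(h/2)·[f₀ + 2f₁ + 2f₂ + 2f₃ + 2f₄ + 2f₅ + f₆] = 0.083333·(-22.861111) = -1.9051.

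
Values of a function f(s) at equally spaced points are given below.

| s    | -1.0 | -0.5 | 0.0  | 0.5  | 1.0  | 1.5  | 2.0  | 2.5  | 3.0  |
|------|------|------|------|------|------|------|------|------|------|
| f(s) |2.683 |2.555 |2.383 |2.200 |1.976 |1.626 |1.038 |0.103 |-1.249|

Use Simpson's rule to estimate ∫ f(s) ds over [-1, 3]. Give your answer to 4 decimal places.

6.3607

h = 0.5, n = 8.
(h/3)·[y₀ + 4y₁ + 2y₂ + 4y₃ + 2y₄ + 4y₅ + 2y₆ + 4y₇ + y₈] = 0.166667·(38.164) = 6.3607.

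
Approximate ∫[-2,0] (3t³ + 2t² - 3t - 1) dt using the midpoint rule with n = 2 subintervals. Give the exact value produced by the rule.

h = (0 − (-2))/2 = 1.
Midpoints m₁,…,m₂ = -1.5, -0.5.
f(m₁)=-2.125, f(m₂)=0.625.
h·[f(m₁) + f(m₂)] = 1·(-1.5) = -1.5.

-1.5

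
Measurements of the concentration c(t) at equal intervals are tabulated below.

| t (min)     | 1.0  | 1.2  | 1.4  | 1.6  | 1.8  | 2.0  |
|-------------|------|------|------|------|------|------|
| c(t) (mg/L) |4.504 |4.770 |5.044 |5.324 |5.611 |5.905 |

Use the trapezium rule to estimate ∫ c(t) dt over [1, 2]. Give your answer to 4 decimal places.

5.1907

h = 0.2, n = 5.
(h/2)·[y₀ + 2y₁ + 2y₂ + 2y₃ + 2y₄ + y₅] = 0.1·(51.907) = 5.1907.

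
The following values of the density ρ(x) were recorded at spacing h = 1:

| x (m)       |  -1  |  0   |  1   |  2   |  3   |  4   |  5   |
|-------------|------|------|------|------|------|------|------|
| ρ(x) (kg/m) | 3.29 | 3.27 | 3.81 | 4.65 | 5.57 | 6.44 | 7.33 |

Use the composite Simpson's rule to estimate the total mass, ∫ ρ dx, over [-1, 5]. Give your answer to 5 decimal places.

h = 1, n = 6.
(h/3)·[y₀ + 4y₁ + 2y₂ + 4y₃ + 2y₄ + 4y₅ + y₆] = 0.333333·(86.82) = 28.94000.

28.94000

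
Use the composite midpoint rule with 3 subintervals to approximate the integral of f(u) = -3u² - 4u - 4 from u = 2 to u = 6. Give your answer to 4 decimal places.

-286.2222

h = (6 − 2)/3 = 1.333333.
Midpoints m₁,…,m₃ = 2.666667, 4, 5.333333.
f(m₁)=-36, f(m₂)=-68, f(m₃)=-110.666667.
h·[f(m₁) + f(m₂) + f(m₃)] = 1.333333·(-214.666667) = -286.2222.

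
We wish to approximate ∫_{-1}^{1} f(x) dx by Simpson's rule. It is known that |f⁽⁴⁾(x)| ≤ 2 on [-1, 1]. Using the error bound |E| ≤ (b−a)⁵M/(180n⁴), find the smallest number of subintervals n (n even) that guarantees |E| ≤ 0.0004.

Need 64/(180n⁴) ≤ 0.0004.
n⁴ ≥ 64/(180·0.0004) = 888.889 ⇒ n ≥ 5.4602, so the smallest even n is 6. (n must be even for Simpson's rule.)

6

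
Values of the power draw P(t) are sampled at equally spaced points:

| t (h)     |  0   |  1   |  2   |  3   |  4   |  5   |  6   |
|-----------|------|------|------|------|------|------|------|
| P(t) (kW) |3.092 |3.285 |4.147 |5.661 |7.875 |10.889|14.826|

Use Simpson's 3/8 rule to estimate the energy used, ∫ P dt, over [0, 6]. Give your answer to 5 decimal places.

h = 1, n = 6.
(3h/8)·[y₀ + 3y₁ + 3y₂ + 2y₃ + 3y₄ + 3y₅ + y₆] = 0.375·(107.828) = 40.43550.

40.43550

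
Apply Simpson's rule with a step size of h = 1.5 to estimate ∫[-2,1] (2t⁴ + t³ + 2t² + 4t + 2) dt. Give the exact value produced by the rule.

h = (1 − (-2))/2 = 1.5.
Nodes t₀,…,t₂ = -2, -0.5, 1.
f(t) = 2t⁴ + t³ + 2t² + 4t + 2: f₀=26, f₁=0.5, f₂=11.
(h/3)·[f₀ + 4f₁ + f₂] = 0.5·(39) = 19.5.

19.5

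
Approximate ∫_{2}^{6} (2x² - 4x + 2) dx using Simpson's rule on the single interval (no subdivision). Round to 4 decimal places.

S = (b−a)/6 · [f(2) + 4f(4) + f(6)] = 0.666667·[2 + 4·18 + 50] = 82.6667.

82.6667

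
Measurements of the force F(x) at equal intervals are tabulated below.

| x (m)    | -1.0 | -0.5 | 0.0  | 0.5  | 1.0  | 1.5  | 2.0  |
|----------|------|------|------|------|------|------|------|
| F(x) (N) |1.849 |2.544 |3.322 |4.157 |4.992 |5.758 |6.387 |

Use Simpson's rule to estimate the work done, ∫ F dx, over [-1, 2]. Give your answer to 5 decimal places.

h = 0.5, n = 6.
(h/3)·[y₀ + 4y₁ + 2y₂ + 4y₃ + 2y₄ + 4y₅ + y₆] = 0.166667·(74.700) = 12.45000.

12.45000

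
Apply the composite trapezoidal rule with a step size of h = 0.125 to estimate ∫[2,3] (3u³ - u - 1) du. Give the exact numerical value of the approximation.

h = (3 − 2)/8 = 0.125.
Nodes u₀,…,u₈ = 2, 2.125, 2.25, 2.375, 2.5, 2.625, 2.75, 2.875, 3.
f(u) = 3u³ - u - 1: f₀=21, f₁=25.662109375, f₂=30.921875, f₃=36.814453125, f₄=43.375, f₅=50.638671875, f₆=58.640625, f₇=67.416015625, f₈=77.
(h/2)·[f₀ + 2f₁ + 2f₂ + 2f₃ + 2f₄ + 2f₅ + 2f₆ + 2f₇ + f₈] = 0.0625·(724.9375) = 45.30859375.

45.30859375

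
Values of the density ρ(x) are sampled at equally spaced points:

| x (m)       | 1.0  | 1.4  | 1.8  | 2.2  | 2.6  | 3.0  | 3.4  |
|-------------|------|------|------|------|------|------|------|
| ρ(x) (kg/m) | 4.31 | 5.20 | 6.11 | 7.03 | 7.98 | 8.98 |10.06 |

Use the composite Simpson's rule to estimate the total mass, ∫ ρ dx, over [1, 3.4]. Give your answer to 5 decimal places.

16.98533

h = 0.4, n = 6.
(h/3)·[y₀ + 4y₁ + 2y₂ + 4y₃ + 2y₄ + 4y₅ + y₆] = 0.133333·(127.39) = 16.98533.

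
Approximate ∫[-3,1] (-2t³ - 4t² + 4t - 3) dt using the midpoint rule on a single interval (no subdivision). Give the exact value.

M = (b−a)·f(-1) = 4·(-9) = -36.

-36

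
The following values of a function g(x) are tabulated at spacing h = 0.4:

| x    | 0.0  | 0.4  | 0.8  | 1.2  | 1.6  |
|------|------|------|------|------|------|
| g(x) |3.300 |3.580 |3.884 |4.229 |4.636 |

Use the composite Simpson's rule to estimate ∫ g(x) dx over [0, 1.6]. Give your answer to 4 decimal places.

h = 0.4, n = 4.
(h/3)·[y₀ + 4y₁ + 2y₂ + 4y₃ + y₄] = 0.133333·(46.940) = 6.2587.

6.2587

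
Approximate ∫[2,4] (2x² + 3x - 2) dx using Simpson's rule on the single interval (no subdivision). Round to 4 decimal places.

51.3333

S = (b−a)/6 · [f(2) + 4f(3) + f(4)] = 0.333333·[12 + 4·25 + 42] = 51.3333.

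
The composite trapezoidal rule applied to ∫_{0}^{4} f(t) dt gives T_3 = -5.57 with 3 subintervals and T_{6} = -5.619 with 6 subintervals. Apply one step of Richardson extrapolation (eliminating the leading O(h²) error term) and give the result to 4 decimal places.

-5.6353

R = (4·T_{6} − T_3) / 3 = (4·(-5.619) − (-5.57))/3 = (-16.906)/3 = -5.6353.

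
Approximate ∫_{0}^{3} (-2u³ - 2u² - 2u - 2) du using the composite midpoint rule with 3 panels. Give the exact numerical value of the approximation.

-70.75

h = (3 − 0)/3 = 1.
Midpoints m₁,…,m₃ = 0.5, 1.5, 2.5.
f(m₁)=-3.75, f(m₂)=-16.25, f(m₃)=-50.75.
h·[f(m₁) + f(m₂) + f(m₃)] = 1·(-70.75) = -70.75.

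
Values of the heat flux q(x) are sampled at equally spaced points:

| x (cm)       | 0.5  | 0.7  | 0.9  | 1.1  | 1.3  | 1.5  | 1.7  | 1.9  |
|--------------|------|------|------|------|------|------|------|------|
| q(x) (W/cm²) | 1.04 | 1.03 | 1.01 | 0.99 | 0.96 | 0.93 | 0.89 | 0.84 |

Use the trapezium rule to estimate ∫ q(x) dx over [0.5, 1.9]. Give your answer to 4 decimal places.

h = 0.2, n = 7.
(h/2)·[y₀ + 2y₁ + 2y₂ + 2y₃ + 2y₄ + 2y₅ + 2y₆ + y₇] = 0.1·(13.50) = 1.3500.

1.3500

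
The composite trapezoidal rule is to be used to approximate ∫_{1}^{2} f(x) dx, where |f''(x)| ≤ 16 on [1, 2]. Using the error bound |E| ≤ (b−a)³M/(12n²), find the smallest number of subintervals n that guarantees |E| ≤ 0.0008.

Need 16/(12n²) ≤ 0.0008.
n² ≥ 16/(12·0.0008) = 1666.67 ⇒ n ≥ 40.8248, so the smallest n is 41.

41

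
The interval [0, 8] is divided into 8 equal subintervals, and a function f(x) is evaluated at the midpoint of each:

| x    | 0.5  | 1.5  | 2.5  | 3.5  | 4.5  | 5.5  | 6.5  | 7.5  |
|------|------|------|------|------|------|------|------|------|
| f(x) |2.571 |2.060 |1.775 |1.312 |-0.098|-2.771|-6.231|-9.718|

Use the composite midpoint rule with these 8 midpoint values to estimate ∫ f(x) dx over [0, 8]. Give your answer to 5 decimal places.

-11.10000

h = 1, n = 8.
h·[y(m₁) + y(m₂) + y(m₃) + y(m₄) + y(m₅) + y(m₆) + y(m₇) + y(m₈)] = 1·(-11.100) = -11.10000.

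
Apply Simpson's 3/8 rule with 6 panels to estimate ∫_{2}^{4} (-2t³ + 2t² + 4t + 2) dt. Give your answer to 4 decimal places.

h = (4 − 2)/6 = 0.333333.
Nodes t₀,…,t₆ = 2, 2.333333, 2.666667, 3, 3.333333, 3.666667, 4.
f(t) = -2t³ + 2t² + 4t + 2: f₀=2, f₁=-3.185185, f₂=-11.037037, f₃=-22, f₄=-36.518519, f₅=-55.037037, f₆=-78.
(3h/8)·[f₀ + 3f₁ + 3f₂ + 2f₃ + 3f₄ + 3f₅ + f₆] = 0.125·(-437.333333) = -54.6667.

-54.6667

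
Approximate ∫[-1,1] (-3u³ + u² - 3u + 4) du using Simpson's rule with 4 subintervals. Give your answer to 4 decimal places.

8.6667

h = (1 − (-1))/4 = 0.5.
Nodes u₀,…,u₄ = -1, -0.5, 0, 0.5, 1.
f(u) = -3u³ + u² - 3u + 4: f₀=11, f₁=6.125, f₂=4, f₃=2.375, f₄=-1.
(h/3)·[f₀ + 4f₁ + 2f₂ + 4f₃ + f₄] = 0.166667·(52) = 8.6667.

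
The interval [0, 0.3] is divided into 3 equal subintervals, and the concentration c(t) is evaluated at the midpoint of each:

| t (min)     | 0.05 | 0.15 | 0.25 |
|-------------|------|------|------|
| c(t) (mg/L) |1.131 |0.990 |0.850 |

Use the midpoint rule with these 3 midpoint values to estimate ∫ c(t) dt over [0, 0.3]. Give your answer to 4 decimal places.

0.2971

h = 0.1, n = 3.
h·[y(m₁) + y(m₂) + y(m₃)] = 0.1·(2.971) = 0.2971.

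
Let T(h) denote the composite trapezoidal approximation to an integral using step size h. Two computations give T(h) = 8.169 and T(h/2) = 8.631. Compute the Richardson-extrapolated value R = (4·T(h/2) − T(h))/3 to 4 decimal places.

R = (4·T(h/2) − T(h)) / 3 = (4·8.631 − 8.169)/3 = (26.355)/3 = 8.7850.

8.7850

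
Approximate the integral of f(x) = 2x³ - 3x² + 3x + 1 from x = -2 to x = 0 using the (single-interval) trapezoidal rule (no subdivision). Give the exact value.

T = (b−a)/2 · [f(-2) + f(0)] = 1·[(-33) + 1] = -32.

-32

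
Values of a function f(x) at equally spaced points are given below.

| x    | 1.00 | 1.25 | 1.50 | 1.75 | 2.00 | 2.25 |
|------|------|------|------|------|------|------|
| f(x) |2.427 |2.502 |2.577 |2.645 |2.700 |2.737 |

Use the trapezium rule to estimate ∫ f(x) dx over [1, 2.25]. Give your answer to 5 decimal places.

3.25150

h = 0.25, n = 5.
(h/2)·[y₀ + 2y₁ + 2y₂ + 2y₃ + 2y₄ + y₅] = 0.125·(26.012) = 3.25150.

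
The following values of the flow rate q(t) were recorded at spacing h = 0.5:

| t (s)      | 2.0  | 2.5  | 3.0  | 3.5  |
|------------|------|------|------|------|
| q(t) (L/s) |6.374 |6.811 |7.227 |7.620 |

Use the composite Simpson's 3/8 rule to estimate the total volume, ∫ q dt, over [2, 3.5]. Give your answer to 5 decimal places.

10.52025

h = 0.5, n = 3.
(3h/8)·[y₀ + 3y₁ + 3y₂ + y₃] = 0.1875·(56.108) = 10.52025.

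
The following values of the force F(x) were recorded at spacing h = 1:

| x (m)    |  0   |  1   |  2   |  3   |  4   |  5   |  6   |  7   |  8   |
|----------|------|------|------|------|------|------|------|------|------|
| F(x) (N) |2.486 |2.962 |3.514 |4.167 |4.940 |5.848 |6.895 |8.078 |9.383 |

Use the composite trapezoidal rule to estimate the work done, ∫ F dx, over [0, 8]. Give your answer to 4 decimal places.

42.3385

h = 1, n = 8.
(h/2)·[y₀ + 2y₁ + 2y₂ + 2y₃ + 2y₄ + 2y₅ + 2y₆ + 2y₇ + y₈] = 0.5·(84.677) = 42.3385.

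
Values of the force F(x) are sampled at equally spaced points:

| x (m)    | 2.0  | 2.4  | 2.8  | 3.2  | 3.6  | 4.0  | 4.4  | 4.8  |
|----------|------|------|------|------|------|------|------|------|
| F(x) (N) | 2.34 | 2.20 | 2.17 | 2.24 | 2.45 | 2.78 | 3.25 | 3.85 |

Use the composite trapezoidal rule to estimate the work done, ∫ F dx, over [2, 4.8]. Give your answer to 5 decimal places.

h = 0.4, n = 7.
(h/2)·[y₀ + 2y₁ + 2y₂ + 2y₃ + 2y₄ + 2y₅ + 2y₆ + y₇] = 0.2·(36.37) = 7.27400.

7.27400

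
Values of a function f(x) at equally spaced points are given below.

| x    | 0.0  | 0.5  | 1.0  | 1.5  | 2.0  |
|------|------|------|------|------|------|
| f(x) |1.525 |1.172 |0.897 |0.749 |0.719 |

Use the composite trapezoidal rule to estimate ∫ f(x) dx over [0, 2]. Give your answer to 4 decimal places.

1.9700

h = 0.5, n = 4.
(h/2)·[y₀ + 2y₁ + 2y₂ + 2y₃ + y₄] = 0.25·(7.880) = 1.9700.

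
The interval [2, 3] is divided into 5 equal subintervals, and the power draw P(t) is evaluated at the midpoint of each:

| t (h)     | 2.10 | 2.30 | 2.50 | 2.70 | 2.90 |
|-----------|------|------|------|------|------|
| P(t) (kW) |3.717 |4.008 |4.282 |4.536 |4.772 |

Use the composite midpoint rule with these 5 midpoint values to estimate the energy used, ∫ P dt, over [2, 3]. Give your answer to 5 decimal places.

4.26300

h = 0.2, n = 5.
h·[y(m₁) + y(m₂) + y(m₃) + y(m₄) + y(m₅)] = 0.2·(21.315) = 4.26300.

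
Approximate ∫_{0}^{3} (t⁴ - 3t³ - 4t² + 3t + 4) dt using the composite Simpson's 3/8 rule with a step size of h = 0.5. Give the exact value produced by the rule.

h = (3 − 0)/6 = 0.5.
Nodes t₀,…,t₆ = 0, 0.5, 1, 1.5, 2, 2.5, 3.
f(t) = t⁴ - 3t³ - 4t² + 3t + 4: f₀=4, f₁=4.1875, f₂=1, f₃=-5.5625, f₄=-14, f₅=-21.3125, f₆=-23.
(3h/8)·[f₀ + 3f₁ + 3f₂ + 2f₃ + 3f₄ + 3f₅ + f₆] = 0.1875·(-120.5) = -22.59375.

-22.59375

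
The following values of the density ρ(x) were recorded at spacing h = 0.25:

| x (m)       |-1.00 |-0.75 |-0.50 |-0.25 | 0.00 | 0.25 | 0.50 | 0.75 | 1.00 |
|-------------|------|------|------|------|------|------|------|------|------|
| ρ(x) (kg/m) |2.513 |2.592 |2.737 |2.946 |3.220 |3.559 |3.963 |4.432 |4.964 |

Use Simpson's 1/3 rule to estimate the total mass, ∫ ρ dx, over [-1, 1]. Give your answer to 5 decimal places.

h = 0.25, n = 8.
(h/3)·[y₀ + 4y₁ + 2y₂ + 4y₃ + 2y₄ + 4y₅ + 2y₆ + 4y₇ + y₈] = 0.083333·(81.433) = 6.78608.

6.78608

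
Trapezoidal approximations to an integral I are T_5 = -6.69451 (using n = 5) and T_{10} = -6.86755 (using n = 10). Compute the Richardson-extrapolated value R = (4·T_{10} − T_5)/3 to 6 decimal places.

-6.925230

R = (4·T_{10} − T_5) / 3 = (4·(-6.86755) − (-6.69451))/3 = (-20.77569)/3 = -6.925230.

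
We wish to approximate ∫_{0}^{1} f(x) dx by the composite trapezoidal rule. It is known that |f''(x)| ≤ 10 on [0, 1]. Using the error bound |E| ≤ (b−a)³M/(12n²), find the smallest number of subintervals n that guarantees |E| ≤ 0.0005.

Need 10/(12n²) ≤ 0.0005.
n² ≥ 10/(12·0.0005) = 1666.67 ⇒ n ≥ 40.8248, so the smallest n is 41.

41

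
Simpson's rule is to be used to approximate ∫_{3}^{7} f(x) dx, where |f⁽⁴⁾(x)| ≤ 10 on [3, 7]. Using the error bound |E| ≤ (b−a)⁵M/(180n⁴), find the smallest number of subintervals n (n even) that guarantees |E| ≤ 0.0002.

24

Need 10240/(180n⁴) ≤ 0.0002.
n⁴ ≥ 10240/(180·0.0002) = 284444 ⇒ n ≥ 23.0940, so the smallest even n is 24. (n must be even for Simpson's rule.)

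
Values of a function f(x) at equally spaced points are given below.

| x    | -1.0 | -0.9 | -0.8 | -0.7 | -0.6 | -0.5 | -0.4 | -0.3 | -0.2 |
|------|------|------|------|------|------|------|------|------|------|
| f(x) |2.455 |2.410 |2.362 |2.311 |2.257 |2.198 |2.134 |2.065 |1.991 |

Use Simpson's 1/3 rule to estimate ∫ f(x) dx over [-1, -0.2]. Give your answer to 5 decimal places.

1.79627

h = 0.1, n = 8.
(h/3)·[y₀ + 4y₁ + 2y₂ + 4y₃ + 2y₄ + 4y₅ + 2y₆ + 4y₇ + y₈] = 0.033333·(53.888) = 1.79627.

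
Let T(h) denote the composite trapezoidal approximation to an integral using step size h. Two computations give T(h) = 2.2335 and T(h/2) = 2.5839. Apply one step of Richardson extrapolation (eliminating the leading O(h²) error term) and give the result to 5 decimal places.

2.70070

R = (4·T(h/2) − T(h)) / 3 = (4·2.5839 − 2.2335)/3 = (8.1021)/3 = 2.70070.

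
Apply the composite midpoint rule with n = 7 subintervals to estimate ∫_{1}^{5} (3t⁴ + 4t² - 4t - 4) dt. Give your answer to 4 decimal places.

h = (5 − 1)/7 = 0.571429.
Midpoints m₁,…,m₇ = 1.285714, 1.857143, 2.428571, 3, 3.571429, 4.142857, 4.714286.
f(m₁)=5.667222, f(m₂)=38.053728, f(m₃)=114.235319, f(m₄)=263, f(m₅)=520.812578, f(m₆)=931.814661, f(m₇)=1547.824656.
h·[f(m₁) + f(m₂) + f(m₃) + f(m₄) + f(m₅) + f(m₆) + f(m₇)] = 0.571429·(3421.408163) = 1955.0904.

1955.0904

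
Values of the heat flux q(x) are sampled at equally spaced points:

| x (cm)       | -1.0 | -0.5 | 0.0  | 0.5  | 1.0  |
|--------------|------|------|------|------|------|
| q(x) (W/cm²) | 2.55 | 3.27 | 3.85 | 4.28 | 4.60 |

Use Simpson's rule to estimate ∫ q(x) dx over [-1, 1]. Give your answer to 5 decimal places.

7.50833

h = 0.5, n = 4.
(h/3)·[y₀ + 4y₁ + 2y₂ + 4y₃ + y₄] = 0.166667·(45.05) = 7.50833.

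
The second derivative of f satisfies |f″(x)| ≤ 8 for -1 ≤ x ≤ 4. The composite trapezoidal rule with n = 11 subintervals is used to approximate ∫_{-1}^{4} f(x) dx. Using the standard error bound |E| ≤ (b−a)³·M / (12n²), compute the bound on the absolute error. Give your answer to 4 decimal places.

|E| ≤ (5)³·8 / (12·11²) = 1000/1452 = 0.6887.

0.6887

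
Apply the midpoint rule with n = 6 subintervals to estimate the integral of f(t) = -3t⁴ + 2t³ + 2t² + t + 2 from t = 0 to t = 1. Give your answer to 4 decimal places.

h = (1 − 0)/6 = 0.166667.
Midpoints m₁,…,m₆ = 0.083333, 0.25, 0.416667, 0.583333, 0.75, 0.916667.
f(m₁)=2.098235, f(m₂)=2.39453125, f(m₃)=2.818142, f(m₄)=3.313513, f(m₅)=3.76953125, f(m₆)=4.01953125.
h·[f(m₁) + f(m₂) + f(m₃) + f(m₄) + f(m₅) + f(m₆)] = 0.166667·(18.413484) = 3.0689.

3.0689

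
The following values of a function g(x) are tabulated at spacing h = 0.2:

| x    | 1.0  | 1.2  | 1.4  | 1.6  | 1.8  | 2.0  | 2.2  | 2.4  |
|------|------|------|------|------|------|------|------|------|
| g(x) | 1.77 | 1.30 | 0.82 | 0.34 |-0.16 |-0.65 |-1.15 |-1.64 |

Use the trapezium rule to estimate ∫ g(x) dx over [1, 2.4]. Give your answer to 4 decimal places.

h = 0.2, n = 7.
(h/2)·[y₀ + 2y₁ + 2y₂ + 2y₃ + 2y₄ + 2y₅ + 2y₆ + y₇] = 0.1·(1.13) = 0.1130.

0.1130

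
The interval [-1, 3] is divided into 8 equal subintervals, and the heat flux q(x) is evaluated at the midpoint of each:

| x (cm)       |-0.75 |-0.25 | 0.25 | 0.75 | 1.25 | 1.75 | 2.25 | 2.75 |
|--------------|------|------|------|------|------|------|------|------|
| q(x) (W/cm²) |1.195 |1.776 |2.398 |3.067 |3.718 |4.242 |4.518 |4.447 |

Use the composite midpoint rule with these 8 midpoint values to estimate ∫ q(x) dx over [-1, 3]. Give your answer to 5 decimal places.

h = 0.5, n = 8.
h·[y(m₁) + y(m₂) + y(m₃) + y(m₄) + y(m₅) + y(m₆) + y(m₇) + y(m₈)] = 0.5·(25.361) = 12.68050.

12.68050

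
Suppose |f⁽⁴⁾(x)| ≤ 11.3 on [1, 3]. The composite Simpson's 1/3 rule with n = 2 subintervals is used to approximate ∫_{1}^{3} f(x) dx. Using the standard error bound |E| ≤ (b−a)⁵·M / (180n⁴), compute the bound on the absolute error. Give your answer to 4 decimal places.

|E| ≤ (2)⁵·11.3 / (180·2⁴) = 361.6/2880 = 0.1256.

0.1256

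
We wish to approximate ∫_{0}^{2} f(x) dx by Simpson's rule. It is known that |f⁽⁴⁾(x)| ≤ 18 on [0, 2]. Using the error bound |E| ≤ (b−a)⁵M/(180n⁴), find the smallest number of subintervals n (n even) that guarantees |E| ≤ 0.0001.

Need 576/(180n⁴) ≤ 0.0001.
n⁴ ≥ 576/(180·0.0001) = 32000 ⇒ n ≥ 13.3748, so the smallest even n is 14. (n must be even for Simpson's rule.)

14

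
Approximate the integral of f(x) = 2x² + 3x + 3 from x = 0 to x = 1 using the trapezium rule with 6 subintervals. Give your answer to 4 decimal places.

5.1759

h = (1 − 0)/6 = 0.166667.
Nodes x₀,…,x₆ = 0, 0.166667, 0.333333, 0.5, 0.666667, 0.833333, 1.
f(x) = 2x² + 3x + 3: f₀=3, f₁=3.555556, f₂=4.222222, f₃=5, f₄=5.888889, f₅=6.888889, f₆=8.
(h/2)·[f₀ + 2f₁ + 2f₂ + 2f₃ + 2f₄ + 2f₅ + f₆] = 0.083333·(62.111111) = 5.1759.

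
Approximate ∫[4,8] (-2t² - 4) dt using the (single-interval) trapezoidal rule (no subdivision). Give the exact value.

T = (b−a)/2 · [f(4) + f(8)] = 2·[(-36) + (-132)] = -336.

-336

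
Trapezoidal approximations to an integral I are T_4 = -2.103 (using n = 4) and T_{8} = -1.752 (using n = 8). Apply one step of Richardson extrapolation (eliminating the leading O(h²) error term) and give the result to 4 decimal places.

-1.6350

R = (4·T_{8} − T_4) / 3 = (4·(-1.752) − (-2.103))/3 = (-4.905)/3 = -1.6350.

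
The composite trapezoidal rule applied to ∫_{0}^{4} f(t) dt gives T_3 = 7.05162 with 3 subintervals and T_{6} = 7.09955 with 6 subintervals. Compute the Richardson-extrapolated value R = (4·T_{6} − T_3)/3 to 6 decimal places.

7.115527

R = (4·T_{6} − T_3) / 3 = (4·7.09955 − 7.05162)/3 = (21.34658)/3 = 7.115527.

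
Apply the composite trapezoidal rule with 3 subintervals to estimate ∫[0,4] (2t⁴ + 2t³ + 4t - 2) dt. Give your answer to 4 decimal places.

h = (4 − 0)/3 = 1.333333.
Nodes t₀,…,t₃ = 0, 1.333333, 2.666667, 4.
f(t) = 2t⁴ + 2t³ + 4t - 2: f₀=-2, f₁=14.395062, f₂=147.728395, f₃=654.
(h/2)·[f₀ + 2f₁ + 2f₂ + f₃] = 0.666667·(976.246914) = 650.8313.

650.8313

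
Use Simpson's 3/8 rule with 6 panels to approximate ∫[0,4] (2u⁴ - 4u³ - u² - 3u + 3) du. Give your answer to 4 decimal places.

120.7407

h = (4 − 0)/6 = 0.666667.
Nodes u₀,…,u₆ = 0, 0.666667, 1.333333, 2, 2.666667, 3.333333, 4.
f(u) = 2u⁴ - 4u³ - u² - 3u + 3: f₀=3, f₁=-0.234568, f₂=-5.938272, f₃=-7, f₄=13.172840, f₅=80.654321, f₆=231.
(3h/8)·[f₀ + 3f₁ + 3f₂ + 2f₃ + 3f₄ + 3f₅ + f₆] = 0.25·(482.962963) = 120.7407.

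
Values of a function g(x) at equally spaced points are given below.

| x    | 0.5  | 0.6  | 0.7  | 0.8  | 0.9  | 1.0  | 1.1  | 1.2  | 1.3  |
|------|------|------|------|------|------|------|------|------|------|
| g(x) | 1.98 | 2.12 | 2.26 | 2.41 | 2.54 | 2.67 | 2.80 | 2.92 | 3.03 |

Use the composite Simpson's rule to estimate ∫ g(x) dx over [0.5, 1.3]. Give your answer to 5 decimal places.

h = 0.1, n = 8.
(h/3)·[y₀ + 4y₁ + 2y₂ + 4y₃ + 2y₄ + 4y₅ + 2y₆ + 4y₇ + y₈] = 0.033333·(60.69) = 2.02300.

2.02300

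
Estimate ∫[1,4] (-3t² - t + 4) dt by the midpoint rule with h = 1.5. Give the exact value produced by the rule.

h = (4 − 1)/2 = 1.5.
Midpoints m₁,…,m₂ = 1.75, 3.25.
f(m₁)=-6.9375, f(m₂)=-30.9375.
h·[f(m₁) + f(m₂)] = 1.5·(-37.875) = -56.8125.

-56.8125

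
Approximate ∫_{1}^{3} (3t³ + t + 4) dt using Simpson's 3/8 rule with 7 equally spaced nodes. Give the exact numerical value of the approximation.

h = (3 − 1)/6 = 0.333333.
Nodes t₀,…,t₆ = 1, 1.333333, 1.666667, 2, 2.333333, 2.666667, 3.
f(t) = 3t³ + t + 4: f₀=8, f₁=12.444444, f₂=19.555556, f₃=30, f₄=44.444444, f₅=63.555556, f₆=88.
(3h/8)·[f₀ + 3f₁ + 3f₂ + 2f₃ + 3f₄ + 3f₅ + f₆] = 0.125·(576) = 72.

72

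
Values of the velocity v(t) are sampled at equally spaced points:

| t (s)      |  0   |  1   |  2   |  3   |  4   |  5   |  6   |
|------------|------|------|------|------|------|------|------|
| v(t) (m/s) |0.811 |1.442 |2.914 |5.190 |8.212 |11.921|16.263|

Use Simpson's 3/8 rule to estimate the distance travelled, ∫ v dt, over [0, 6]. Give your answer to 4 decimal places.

37.8454

h = 1, n = 6.
(3h/8)·[y₀ + 3y₁ + 3y₂ + 2y₃ + 3y₄ + 3y₅ + y₆] = 0.375·(100.921) = 37.8454.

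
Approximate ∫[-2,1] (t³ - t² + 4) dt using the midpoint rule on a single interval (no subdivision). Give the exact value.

M = (b−a)·f(-0.5) = 3·(3.625) = 10.875.

10.875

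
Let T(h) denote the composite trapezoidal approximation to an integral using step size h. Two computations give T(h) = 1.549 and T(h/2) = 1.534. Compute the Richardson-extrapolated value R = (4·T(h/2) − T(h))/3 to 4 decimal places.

R = (4·T(h/2) − T(h)) / 3 = (4·1.534 − 1.549)/3 = (4.587)/3 = 1.5290.

1.5290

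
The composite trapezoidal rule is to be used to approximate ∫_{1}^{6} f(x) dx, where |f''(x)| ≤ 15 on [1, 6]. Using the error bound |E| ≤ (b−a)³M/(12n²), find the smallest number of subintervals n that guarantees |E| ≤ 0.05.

Need 1875/(12n²) ≤ 0.05.
n² ≥ 1875/(12·0.05) = 3125 ⇒ n ≥ 55.9017, so the smallest n is 56.

56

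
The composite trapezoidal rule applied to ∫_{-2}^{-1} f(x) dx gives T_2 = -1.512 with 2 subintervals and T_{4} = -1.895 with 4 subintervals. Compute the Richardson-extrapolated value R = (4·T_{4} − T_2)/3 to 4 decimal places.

R = (4·T_{4} − T_2) / 3 = (4·(-1.895) − (-1.512))/3 = (-6.068)/3 = -2.0227.

-2.0227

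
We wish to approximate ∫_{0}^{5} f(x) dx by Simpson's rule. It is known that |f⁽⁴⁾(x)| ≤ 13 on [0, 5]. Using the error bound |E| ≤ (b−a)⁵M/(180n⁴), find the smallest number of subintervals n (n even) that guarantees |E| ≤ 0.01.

Need 40625/(180n⁴) ≤ 0.01.
n⁴ ≥ 40625/(180·0.01) = 22569.4 ⇒ n ≥ 12.2569, so the smallest even n is 14. (n must be even for Simpson's rule.)

14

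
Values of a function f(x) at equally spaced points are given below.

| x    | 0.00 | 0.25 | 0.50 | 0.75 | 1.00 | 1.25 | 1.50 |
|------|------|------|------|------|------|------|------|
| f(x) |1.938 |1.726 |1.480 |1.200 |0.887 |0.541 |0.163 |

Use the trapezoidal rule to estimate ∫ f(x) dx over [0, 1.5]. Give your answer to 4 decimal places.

h = 0.25, n = 6.
(h/2)·[y₀ + 2y₁ + 2y₂ + 2y₃ + 2y₄ + 2y₅ + y₆] = 0.125·(13.769) = 1.7211.

1.7211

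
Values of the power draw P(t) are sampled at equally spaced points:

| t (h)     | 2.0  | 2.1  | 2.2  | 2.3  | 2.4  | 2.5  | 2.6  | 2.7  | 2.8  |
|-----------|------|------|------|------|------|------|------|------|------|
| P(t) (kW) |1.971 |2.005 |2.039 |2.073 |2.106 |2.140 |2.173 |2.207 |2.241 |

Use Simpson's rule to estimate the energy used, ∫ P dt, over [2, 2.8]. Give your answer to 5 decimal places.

1.68493

h = 0.1, n = 8.
(h/3)·[y₀ + 4y₁ + 2y₂ + 4y₃ + 2y₄ + 4y₅ + 2y₆ + 4y₇ + y₈] = 0.033333·(50.548) = 1.68493.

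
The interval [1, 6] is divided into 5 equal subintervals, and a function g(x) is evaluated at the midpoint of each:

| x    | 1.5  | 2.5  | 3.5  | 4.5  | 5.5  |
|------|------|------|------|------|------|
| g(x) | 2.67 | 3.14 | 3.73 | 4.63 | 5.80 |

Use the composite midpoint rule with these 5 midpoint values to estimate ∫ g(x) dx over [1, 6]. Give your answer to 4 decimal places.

19.9700

h = 1, n = 5.
h·[y(m₁) + y(m₂) + y(m₃) + y(m₄) + y(m₅)] = 1·(19.97) = 19.9700.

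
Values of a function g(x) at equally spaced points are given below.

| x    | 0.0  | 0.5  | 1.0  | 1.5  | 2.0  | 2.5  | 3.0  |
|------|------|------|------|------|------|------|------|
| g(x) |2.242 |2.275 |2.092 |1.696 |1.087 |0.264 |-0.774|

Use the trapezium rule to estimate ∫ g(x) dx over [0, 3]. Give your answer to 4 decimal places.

h = 0.5, n = 6.
(h/2)·[y₀ + 2y₁ + 2y₂ + 2y₃ + 2y₄ + 2y₅ + y₆] = 0.25·(16.296) = 4.0740.

4.0740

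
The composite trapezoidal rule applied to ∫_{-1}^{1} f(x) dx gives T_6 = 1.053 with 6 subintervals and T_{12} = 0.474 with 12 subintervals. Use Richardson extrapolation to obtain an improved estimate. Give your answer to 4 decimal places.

R = (4·T_{12} − T_6) / 3 = (4·0.474 − 1.053)/3 = (0.843)/3 = 0.2810.

0.2810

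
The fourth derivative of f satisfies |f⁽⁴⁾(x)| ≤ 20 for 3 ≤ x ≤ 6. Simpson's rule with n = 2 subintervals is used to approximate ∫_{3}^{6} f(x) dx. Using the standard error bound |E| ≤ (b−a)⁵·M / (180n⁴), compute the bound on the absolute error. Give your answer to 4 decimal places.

|E| ≤ (3)⁵·20 / (180·2⁴) = 4860/2880 = 1.6875.

1.6875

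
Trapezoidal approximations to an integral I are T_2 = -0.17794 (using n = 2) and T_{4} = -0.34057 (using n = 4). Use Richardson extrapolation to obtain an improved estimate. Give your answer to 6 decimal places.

R = (4·T_{4} − T_2) / 3 = (4·(-0.34057) − (-0.17794))/3 = (-1.18434)/3 = -0.394780.

-0.394780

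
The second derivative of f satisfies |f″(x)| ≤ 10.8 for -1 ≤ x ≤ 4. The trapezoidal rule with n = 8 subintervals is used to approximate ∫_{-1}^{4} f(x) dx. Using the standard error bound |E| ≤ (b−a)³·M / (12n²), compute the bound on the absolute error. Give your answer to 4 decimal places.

|E| ≤ (5)³·10.8 / (12·8²) = 1350/768 = 1.7578.

1.7578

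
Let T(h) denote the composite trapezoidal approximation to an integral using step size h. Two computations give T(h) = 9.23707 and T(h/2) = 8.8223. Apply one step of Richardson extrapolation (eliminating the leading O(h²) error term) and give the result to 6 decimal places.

8.684043

R = (4·T(h/2) − T(h)) / 3 = (4·8.8223 − 9.23707)/3 = (26.05213)/3 = 8.684043.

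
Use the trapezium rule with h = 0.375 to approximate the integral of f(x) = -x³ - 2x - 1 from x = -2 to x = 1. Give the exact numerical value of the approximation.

3.85546875

h = (1 − (-2))/8 = 0.375.
Nodes x₀,…,x₈ = -2, -1.625, -1.25, -0.875, -0.5, -0.125, 0.25, 0.625, 1.
f(x) = -x³ - 2x - 1: f₀=11, f₁=6.541015625, f₂=3.453125, f₃=1.419921875, f₄=0.125, f₅=-0.748046875, f₆=-1.515625, f₇=-2.494140625, f₈=-4.
(h/2)·[f₀ + 2f₁ + 2f₂ + 2f₃ + 2f₄ + 2f₅ + 2f₆ + 2f₇ + f₈] = 0.1875·(20.5625) = 3.85546875.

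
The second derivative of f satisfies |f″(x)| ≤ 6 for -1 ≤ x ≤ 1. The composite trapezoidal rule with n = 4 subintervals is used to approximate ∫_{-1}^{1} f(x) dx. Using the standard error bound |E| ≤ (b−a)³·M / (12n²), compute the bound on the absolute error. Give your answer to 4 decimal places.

0.2500

|E| ≤ (2)³·6 / (12·4²) = 48/192 = 0.2500.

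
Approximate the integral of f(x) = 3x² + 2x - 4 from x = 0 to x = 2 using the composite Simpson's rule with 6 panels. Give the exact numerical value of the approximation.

h = (2 − 0)/6 = 0.333333.
Nodes x₀,…,x₆ = 0, 0.333333, 0.666667, 1, 1.333333, 1.666667, 2.
f(x) = 3x² + 2x - 4: f₀=-4, f₁=-3, f₂=-1.333333, f₃=1, f₄=4, f₅=7.666667, f₆=12.
(h/3)·[f₀ + 4f₁ + 2f₂ + 4f₃ + 2f₄ + 4f₅ + f₆] = 0.111111·(36) = 4.

4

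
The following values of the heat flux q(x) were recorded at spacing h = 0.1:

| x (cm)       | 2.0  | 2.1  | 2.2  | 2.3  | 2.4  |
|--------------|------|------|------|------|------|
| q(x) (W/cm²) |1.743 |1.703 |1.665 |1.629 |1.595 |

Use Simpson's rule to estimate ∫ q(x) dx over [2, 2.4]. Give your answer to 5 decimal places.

0.66653

h = 0.1, n = 4.
(h/3)·[y₀ + 4y₁ + 2y₂ + 4y₃ + y₄] = 0.033333·(19.996) = 0.66653.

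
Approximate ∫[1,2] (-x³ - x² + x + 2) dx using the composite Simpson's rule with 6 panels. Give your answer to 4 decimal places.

-2.5833

h = (2 − 1)/6 = 0.166667.
Nodes x₀,…,x₆ = 1, 1.166667, 1.333333, 1.5, 1.666667, 1.833333, 2.
f(x) = -x³ - x² + x + 2: f₀=1, f₁=0.217593, f₂=-0.814815, f₃=-2.125, f₄=-3.740741, f₅=-5.689815, f₆=-8.
(h/3)·[f₀ + 4f₁ + 2f₂ + 4f₃ + 2f₄ + 4f₅ + f₆] = 0.055556·(-46.5) = -2.5833.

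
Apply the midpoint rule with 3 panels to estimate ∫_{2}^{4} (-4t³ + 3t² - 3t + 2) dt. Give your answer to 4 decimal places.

-195.5556

h = (4 − 2)/3 = 0.666667.
Midpoints m₁,…,m₃ = 2.333333, 3, 3.666667.
f(m₁)=-39.481481, f(m₂)=-88, f(m₃)=-165.851852.
h·[f(m₁) + f(m₂) + f(m₃)] = 0.666667·(-293.333333) = -195.5556.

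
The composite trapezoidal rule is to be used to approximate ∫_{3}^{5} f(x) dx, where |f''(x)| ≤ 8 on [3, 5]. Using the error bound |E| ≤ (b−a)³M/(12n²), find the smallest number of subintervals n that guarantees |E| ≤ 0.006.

30

Need 64/(12n²) ≤ 0.006.
n² ≥ 64/(12·0.006) = 888.889 ⇒ n ≥ 29.8142, so the smallest n is 30.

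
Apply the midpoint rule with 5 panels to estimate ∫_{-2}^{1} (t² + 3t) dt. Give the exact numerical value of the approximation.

-1.59

h = (1 − (-2))/5 = 0.6.
Midpoints m₁,…,m₅ = -1.7, -1.1, -0.5, 0.1, 0.7.
f(m₁)=-2.21, f(m₂)=-2.09, f(m₃)=-1.25, f(m₄)=0.31, f(m₅)=2.59.
h·[f(m₁) + f(m₂) + f(m₃) + f(m₄) + f(m₅)] = 0.6·(-2.65) = -1.59.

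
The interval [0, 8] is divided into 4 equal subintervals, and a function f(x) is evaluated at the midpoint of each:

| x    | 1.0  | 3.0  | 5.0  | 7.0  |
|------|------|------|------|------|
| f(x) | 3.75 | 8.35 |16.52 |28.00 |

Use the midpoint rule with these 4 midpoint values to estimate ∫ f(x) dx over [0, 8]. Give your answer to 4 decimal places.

h = 2, n = 4.
h·[y(m₁) + y(m₂) + y(m₃) + y(m₄)] = 2·(56.62) = 113.2400.

113.2400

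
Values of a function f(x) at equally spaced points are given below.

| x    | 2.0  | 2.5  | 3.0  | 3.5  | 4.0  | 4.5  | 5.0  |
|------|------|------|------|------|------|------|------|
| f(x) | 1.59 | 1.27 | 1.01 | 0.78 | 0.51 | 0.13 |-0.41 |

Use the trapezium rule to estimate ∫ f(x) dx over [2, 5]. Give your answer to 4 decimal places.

h = 0.5, n = 6.
(h/2)·[y₀ + 2y₁ + 2y₂ + 2y₃ + 2y₄ + 2y₅ + y₆] = 0.25·(8.58) = 2.1450.

2.1450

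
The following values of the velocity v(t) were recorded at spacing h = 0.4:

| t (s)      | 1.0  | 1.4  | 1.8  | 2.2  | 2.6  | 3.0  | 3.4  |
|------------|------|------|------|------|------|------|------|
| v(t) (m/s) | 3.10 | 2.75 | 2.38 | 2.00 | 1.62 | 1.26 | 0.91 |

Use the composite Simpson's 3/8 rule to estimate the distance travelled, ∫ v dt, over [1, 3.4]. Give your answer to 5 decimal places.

h = 0.4, n = 6.
(3h/8)·[y₀ + 3y₁ + 3y₂ + 2y₃ + 3y₄ + 3y₅ + y₆] = 0.15·(32.04) = 4.80600.

4.80600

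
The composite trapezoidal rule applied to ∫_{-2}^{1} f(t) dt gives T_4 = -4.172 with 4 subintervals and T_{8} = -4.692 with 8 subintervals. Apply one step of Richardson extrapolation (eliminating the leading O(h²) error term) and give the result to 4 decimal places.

-4.8653

R = (4·T_{8} − T_4) / 3 = (4·(-4.692) − (-4.172))/3 = (-14.596)/3 = -4.8653.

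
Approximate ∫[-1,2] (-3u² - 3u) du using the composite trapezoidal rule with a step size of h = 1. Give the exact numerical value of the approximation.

h = (2 − (-1))/3 = 1.
Nodes u₀,…,u₃ = -1, 0, 1, 2.
f(u) = -3u² - 3u: f₀=0, f₁=0, f₂=-6, f₃=-18.
(h/2)·[f₀ + 2f₁ + 2f₂ + f₃] = 0.5·(-30) = -15.

-15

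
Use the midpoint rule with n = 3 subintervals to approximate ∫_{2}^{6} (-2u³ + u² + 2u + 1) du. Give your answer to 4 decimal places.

h = (6 − 2)/3 = 1.333333.
Midpoints m₁,…,m₃ = 2.666667, 4, 5.333333.
f(m₁)=-24.481481, f(m₂)=-103, f(m₃)=-263.296296.
h·[f(m₁) + f(m₂) + f(m₃)] = 1.333333·(-390.777778) = -521.0370.

-521.0370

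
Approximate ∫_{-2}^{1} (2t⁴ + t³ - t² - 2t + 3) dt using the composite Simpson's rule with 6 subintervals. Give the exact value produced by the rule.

18.5

h = (1 − (-2))/6 = 0.5.
Nodes t₀,…,t₆ = -2, -1.5, -1, -0.5, 0, 0.5, 1.
f(t) = 2t⁴ + t³ - t² - 2t + 3: f₀=27, f₁=10.5, f₂=5, f₃=3.75, f₄=3, f₅=2, f₆=3.
(h/3)·[f₀ + 4f₁ + 2f₂ + 4f₃ + 2f₄ + 4f₅ + f₆] = 0.166667·(111) = 18.5.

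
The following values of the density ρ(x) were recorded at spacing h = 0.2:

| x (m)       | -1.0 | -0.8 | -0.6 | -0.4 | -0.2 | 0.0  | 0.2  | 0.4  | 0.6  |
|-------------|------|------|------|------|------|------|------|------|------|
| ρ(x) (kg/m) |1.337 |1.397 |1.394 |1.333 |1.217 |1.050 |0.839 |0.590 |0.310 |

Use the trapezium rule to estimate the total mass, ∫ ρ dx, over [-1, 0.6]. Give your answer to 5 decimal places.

1.72870

h = 0.2, n = 8.
(h/2)·[y₀ + 2y₁ + 2y₂ + 2y₃ + 2y₄ + 2y₅ + 2y₆ + 2y₇ + y₈] = 0.1·(17.287) = 1.72870.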